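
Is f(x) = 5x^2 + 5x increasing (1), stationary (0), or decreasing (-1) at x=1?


Compute f'(x) to determine behavior:
f'(x) = 10x + 5
f'(1) = 10 * 1 + 5
= 10 + 5
= 15
Since f'(1) > 0, the function is increasing (1)

1


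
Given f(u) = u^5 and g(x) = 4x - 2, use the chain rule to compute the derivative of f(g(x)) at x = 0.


Using the chain rule: (f(g(x)))' = f'(g(x)) * g'(x)
First, find g(0):
g(0) = 4 * 0 - 2 = -2
Next, f'(u) = 5u^4
And g'(x) = 4
So f'(g(0)) * g'(0)
= 5 * (-2)^4 * 4
= 5 * 16 * 4
= 320

320


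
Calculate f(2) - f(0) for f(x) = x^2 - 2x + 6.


Net change = f(b) - f(a)
f(x) = x^2 - 2x + 6
Compute f(2):
f(2) = 1 * 2^2 - 2 * 2 + 6
= 4 - 4 + 6
= 6
Compute f(0):
f(0) = 1 * 0^2 - 2 * 0 + 6
= 0 + 0 + 6
= 6
Net change = 6 - 6 = 0

0


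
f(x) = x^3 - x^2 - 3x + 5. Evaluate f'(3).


Differentiate f(x) = x^3 - x^2 - 3x + 5 term by term:
f'(x) = 3x^2 - 2x - 3
Substitute x = 3:
f'(3) = 3 * 3^2 - 2 * 3 - 3
= 27 - 6 - 3
= 18

18


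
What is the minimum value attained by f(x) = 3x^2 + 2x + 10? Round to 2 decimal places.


For a quadratic f(x) = ax^2 + bx + c with a > 0, the minimum is at the vertex.
Vertex x-coordinate: x = -b/(2a)
x = -(2) / (2 * 3)
x = -2/6 = -1/3
Substitute back to find the minimum value:
f(-1/3) = 3 * (-1/3)^2 + 2 * (-1/3) + 10
= 1/3 - 2/3 + 10
= 29/3 ≈ 9.67

9.67


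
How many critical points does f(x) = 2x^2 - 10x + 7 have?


Find where f'(x) = 0:
f'(x) = 4x - 10
Set f'(x) = 0:
4x - 10 = 0
x = 10 / 4 = 5/2
This is a linear equation in x, so there is exactly one solution.
Number of critical points: 1

1


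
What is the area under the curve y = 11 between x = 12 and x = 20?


The area under a constant function y = 11 is a rectangle.
Width = 20 - 12 = 8
Height = 11
Area = width * height
= 8 * 11
= 88

88


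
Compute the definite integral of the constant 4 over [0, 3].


The integral of a constant k over [a, b] equals k * (b - a).
integral from 0 to 3 of 4 dx
= 4 * (3 - 0)
= 4 * 3
= 12

12


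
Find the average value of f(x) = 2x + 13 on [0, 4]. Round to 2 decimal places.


Average value = 1/(b-a) * integral from a to b of f(x) dx
First compute the integral of 2x + 13:
F(x) = x^2 + 13x
F(4) = 1 * 16 + 13 * 4 = 68
F(0) = 1 * 0 + 13 * 0 = 0
Integral = 68 - 0 = 68
Average = 68 / (4 - 0) = 68 / 4
= 17 = 17.00

17.00


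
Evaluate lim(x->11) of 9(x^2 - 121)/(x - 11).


Direct substitution gives 0/0, so we factor the numerator.
Factor: 9(x^2 - 121) = 9 * (x - 11)(x + 11)
Cancel the common factor (x - 11):
9(x^2 - 121)/(x - 11) = 9 * (x + 11)
Now substitute x = 11:
= 9 * (11 + 11) = 198

198


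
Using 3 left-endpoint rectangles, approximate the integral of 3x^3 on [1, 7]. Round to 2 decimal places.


Left Riemann sum uses left endpoints of each subinterval.
Interval: [1, 7], n = 3
dx = (7 - 1) / 3 = 2
Left endpoints: [1, 3, 5]
f values: [3, 81, 375]
Sum = dx * (sum of f values)
= 2 * 459
= 918 = 918.00

918.00


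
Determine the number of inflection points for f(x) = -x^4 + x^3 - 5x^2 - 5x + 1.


Inflection points occur where f''(x) = 0 and concavity changes.
f(x) = -x^4 + x^3 - 5x^2 - 5x + 1
f'(x) = -4x^3 + 3x^2 - 10x - 5
f''(x) = -12x^2 + 6x - 10
This is a quadratic in x. Use the discriminant to count real roots.
Discriminant = (6)^2 - 4 * (-12) * (-10)
= 36 - 480
= -444
Since discriminant < 0, f''(x) = 0 has no real solutions.
Number of inflection points: 0

0


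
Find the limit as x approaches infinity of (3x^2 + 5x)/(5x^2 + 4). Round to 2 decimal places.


For limits at infinity with equal-degree polynomials,
we compare leading coefficients.
Numerator leading term: 3x^2
Denominator leading term: 5x^2
Divide both by x^2:
lim = (3 + 5/x) / (5 + 4/x^2)
As x -> infinity, the 1/x and 1/x^2 terms vanish:
= 3/5 = 0.60

0.60


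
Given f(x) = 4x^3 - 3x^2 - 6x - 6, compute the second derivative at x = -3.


First derivative:
f'(x) = 12x^2 - 6x - 6
Second derivative:
f''(x) = 24x - 6
Substitute x = -3:
f''(-3) = 24 * (-3) - 6
= -72 - 6
= -78

-78


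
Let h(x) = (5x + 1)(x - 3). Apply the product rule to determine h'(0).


Let u(x) = 5x + 1 and v(x) = x - 3
u'(x) = 5
v'(x) = 1
Product rule: h'(x) = u'(x)*v(x) + u(x)*v'(x)
= 5 * (x - 3) + (5x + 1) * 1
At x = 0:
u(0) = 5 * 0 + 1 = 1
v(0) = 1 * 0 - 3 = -3
h'(0) = 5 * (-3) + 1 * 1
= -15 + 1
= -14

-14


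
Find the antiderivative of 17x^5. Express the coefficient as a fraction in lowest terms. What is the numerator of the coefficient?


Apply the power rule for integration:
integral of ax^n dx = a/(n+1) * x^(n+1) + C
integral of 17x^5 dx
= 17/6 * x^6 + C
The coefficient in lowest terms is 17/6, and its numerator is 17

17


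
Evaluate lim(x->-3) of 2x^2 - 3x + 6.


Since polynomials are continuous, we use direct substitution.
lim(x->-3) of 2x^2 - 3x + 6
= 2 * (-3)^2 - 3 * (-3) + 6
= 18 + 9 + 6
= 33

33


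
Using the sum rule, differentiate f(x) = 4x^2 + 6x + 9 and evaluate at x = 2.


Differentiate term by term using power and sum rules:
f(x) = 4x^2 + 6x + 9
f'(x) = 8x + 6
Substitute x = 2:
f'(2) = 8 * 2 + 6
= 16 + 6
= 22

22


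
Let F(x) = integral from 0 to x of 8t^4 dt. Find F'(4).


By the Fundamental Theorem of Calculus (Part 1):
If F(x) = integral from 0 to x of f(t) dt, then F'(x) = f(x)
Here f(t) = 8t^4
So F'(x) = 8x^4
Evaluate at x = 4:
F'(4) = 8 * 4^4
= 8 * 256
= 2048

2048


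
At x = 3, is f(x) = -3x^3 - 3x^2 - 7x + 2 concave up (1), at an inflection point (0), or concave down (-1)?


Concavity is determined by the sign of f''(x).
f(x) = -3x^3 - 3x^2 - 7x + 2
f'(x) = -9x^2 - 6x - 7
f''(x) = -18x - 6
f''(3) = -18 * 3 - 6
= -54 - 6
= -60
Since f''(3) < 0, the function is concave down (-1)

-1


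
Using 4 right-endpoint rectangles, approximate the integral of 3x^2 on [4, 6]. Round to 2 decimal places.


Right Riemann sum uses right endpoints of each subinterval.
Interval: [4, 6], n = 4
dx = (6 - 4) / 4 = 1/2
Right endpoints: [9/2, 5, 11/2, 6]
f values: [243/4, 75, 363/4, 108]
Sum = dx * (sum of f values)
= 1/2 * 669/2
= 669/4 = 167.25

167.25


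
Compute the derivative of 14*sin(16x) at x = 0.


Apply the chain rule to differentiate 14*sin(16x):
d/dx [14*sin(16x)]
= 14 * cos(16x) * d/dx(16x)
= 14 * 16 * cos(16x)
= 224 * cos(16x)
Evaluate at x = 0:
= 224 * cos(0)
= 224 * 1
= 224

224


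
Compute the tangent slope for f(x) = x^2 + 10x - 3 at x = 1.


The slope of the tangent line equals f'(x) at the point.
f(x) = x^2 + 10x - 3
f'(x) = 2x + 10
At x = 1:
f'(1) = 2 * 1 + 10
= 2 + 10
= 12

12


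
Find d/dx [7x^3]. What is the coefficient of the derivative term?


We apply the power rule: d/dx [ax^n] = a*n * x^(n-1)
d/dx [7x^3]
= 7 * 3 * x^(3-1)
= 21x^2
The coefficient is 21

21


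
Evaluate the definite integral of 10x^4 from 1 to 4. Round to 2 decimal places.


Find the antiderivative of 10x^4:
F(x) = 10/5 * x^5
Apply the Fundamental Theorem of Calculus:
F(4) - F(1)
= 10/5 * 4^5 - 10/5 * 1^5
= 10/5 * (1024 - 1)
= 10/5 * 1023
= 2046 = 2046.00

2046.00


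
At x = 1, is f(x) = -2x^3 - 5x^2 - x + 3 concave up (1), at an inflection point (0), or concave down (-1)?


Concavity is determined by the sign of f''(x).
f(x) = -2x^3 - 5x^2 - x + 3
f'(x) = -6x^2 - 10x - 1
f''(x) = -12x - 10
f''(1) = -12 * 1 - 10
= -12 - 10
= -22
Since f''(1) < 0, the function is concave down (-1)

-1


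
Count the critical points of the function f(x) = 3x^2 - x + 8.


Find where f'(x) = 0:
f'(x) = 6x - 1
Set f'(x) = 0:
6x - 1 = 0
x = 1 / 6 = 1/6
This is a linear equation in x, so there is exactly one solution.
Number of critical points: 1

1


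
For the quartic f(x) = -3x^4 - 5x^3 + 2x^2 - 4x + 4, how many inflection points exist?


Inflection points occur where f''(x) = 0 and concavity changes.
f(x) = -3x^4 - 5x^3 + 2x^2 - 4x + 4
f'(x) = -12x^3 - 15x^2 + 4x - 4
f''(x) = -36x^2 - 30x + 4
This is a quadratic in x. Use the discriminant to count real roots.
Discriminant = (-30)^2 - 4 * (-36) * 4
= 900 - (-576)
= 1476
Since discriminant > 0, f''(x) = 0 has 2 distinct real solutions.
A quadratic with two distinct real roots changes sign at each root, so concavity changes at both.
Number of inflection points: 2

2


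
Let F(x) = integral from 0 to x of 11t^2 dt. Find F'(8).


By the Fundamental Theorem of Calculus (Part 1):
If F(x) = integral from 0 to x of f(t) dt, then F'(x) = f(x)
Here f(t) = 11t^2
So F'(x) = 11x^2
Evaluate at x = 8:
F'(8) = 11 * 8^2
= 11 * 64
= 704

704


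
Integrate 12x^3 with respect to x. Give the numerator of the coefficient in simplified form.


Apply the power rule for integration:
integral of ax^n dx = a/(n+1) * x^(n+1) + C
integral of 12x^3 dx
= 12/4 * x^4 + C
= 3 * x^4 + C
The coefficient in lowest terms is 3 = 3/1, so its numerator is 3

3


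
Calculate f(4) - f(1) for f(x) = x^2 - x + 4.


Net change = f(b) - f(a)
f(x) = x^2 - x + 4
Compute f(4):
f(4) = 1 * 4^2 - 1 * 4 + 4
= 16 - 4 + 4
= 16
Compute f(1):
f(1) = 1 * 1^2 - 1 * 1 + 4
= 1 - 1 + 4
= 4
Net change = 16 - 4 = 12

12


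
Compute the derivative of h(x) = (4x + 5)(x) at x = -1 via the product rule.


Let u(x) = 4x + 5 and v(x) = x
u'(x) = 4
v'(x) = 1
Product rule: h'(x) = u'(x)*v(x) + u(x)*v'(x)
= 4 * (x) + (4x + 5) * 1
At x = -1:
u(-1) = 4 * (-1) + 5 = 1
v(-1) = 1 * (-1) + 0 = -1
h'(-1) = 4 * (-1) + 1 * 1
= -4 + 1
= -3

-3


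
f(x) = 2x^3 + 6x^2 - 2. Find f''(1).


First derivative:
f'(x) = 6x^2 + 12x
Second derivative:
f''(x) = 12x + 12
Substitute x = 1:
f''(1) = 12 * 1 + 12
= 12 + 12
= 24

24


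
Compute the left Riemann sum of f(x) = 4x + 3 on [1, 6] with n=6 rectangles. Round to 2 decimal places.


Left Riemann sum uses left endpoints of each subinterval.
Interval: [1, 6], n = 6
dx = (6 - 1) / 6 = 5/6
Left endpoints: [1, 11/6, 8/3, 7/2, 13/3, 31/6]
f values: [7, 31/3, 41/3, 17, 61/3, 71/3]
Sum = dx * (sum of f values)
= 5/6 * 92
= 230/3 ≈ 76.67

76.67


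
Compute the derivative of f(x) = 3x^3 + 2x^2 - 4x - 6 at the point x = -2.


Differentiate f(x) = 3x^3 + 2x^2 - 4x - 6 term by term:
f'(x) = 9x^2 + 4x - 4
Substitute x = -2:
f'(-2) = 9 * (-2)^2 + 4 * (-2) - 4
= 36 - 8 - 4
= 24

24


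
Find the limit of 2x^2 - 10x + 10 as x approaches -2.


Since polynomials are continuous, we use direct substitution.
lim(x->-2) of 2x^2 - 10x + 10
= 2 * (-2)^2 - 10 * (-2) + 10
= 8 + 20 + 10
= 38

38


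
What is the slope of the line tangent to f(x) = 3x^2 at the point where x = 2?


The slope of the tangent line equals f'(x) at the point.
f(x) = 3x^2
f'(x) = 6x
At x = 2:
f'(2) = 6 * 2 + 0
= 12 + 0
= 12

12


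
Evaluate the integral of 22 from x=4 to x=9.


The integral of a constant k over [a, b] equals k * (b - a).
integral from 4 to 9 of 22 dx
= 22 * (9 - 4)
= 22 * 5
= 110

110


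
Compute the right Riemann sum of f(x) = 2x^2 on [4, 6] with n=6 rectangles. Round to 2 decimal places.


Right Riemann sum uses right endpoints of each subinterval.
Interval: [4, 6], n = 6
dx = (6 - 4) / 6 = 1/3
Right endpoints: [13/3, 14/3, 5, 16/3, 17/3, 6]
f values: [338/9, 392/9, 50, 512/9, 578/9, 72]
Sum = dx * (sum of f values)
= 1/3 * 2918/9
= 2918/27 ≈ 108.07

108.07


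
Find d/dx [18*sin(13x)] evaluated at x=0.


Apply the chain rule to differentiate 18*sin(13x):
d/dx [18*sin(13x)]
= 18 * cos(13x) * d/dx(13x)
= 18 * 13 * cos(13x)
= 234 * cos(13x)
Evaluate at x = 0:
= 234 * cos(0)
= 234 * 1
= 234

234


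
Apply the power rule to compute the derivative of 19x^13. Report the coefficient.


We apply the power rule: d/dx [ax^n] = a*n * x^(n-1)
d/dx [19x^13]
= 19 * 13 * x^(13-1)
= 247x^12
The coefficient is 247

247


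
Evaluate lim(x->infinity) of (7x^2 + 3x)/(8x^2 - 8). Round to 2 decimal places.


For limits at infinity with equal-degree polynomials,
we compare leading coefficients.
Numerator leading term: 7x^2
Denominator leading term: 8x^2
Divide both by x^2:
lim = (7 + 3/x) / (8 - 8/x^2)
As x -> infinity, the 1/x and 1/x^2 terms vanish:
= 7/8 ≈ 0.88

0.88


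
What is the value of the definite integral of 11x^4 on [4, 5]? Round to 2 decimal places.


Find the antiderivative of 11x^4:
F(x) = 11/5 * x^5
Apply the Fundamental Theorem of Calculus:
F(5) - F(4)
= 11/5 * 5^5 - 11/5 * 4^5
= 11/5 * (3125 - 1024)
= 11/5 * 2101
= 23111/5 = 4622.20

4622.20


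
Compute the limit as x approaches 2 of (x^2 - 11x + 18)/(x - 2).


Direct substitution gives 0/0, so we factor the numerator.
Factor: (x^2 - 11x + 18) = (x - 2)(x - 9)
Cancel the common factor (x - 2):
(x^2 - 11x + 18)/(x - 2) = (x - 9)
Now substitute x = 2:
= (2) - (9) = -7

-7


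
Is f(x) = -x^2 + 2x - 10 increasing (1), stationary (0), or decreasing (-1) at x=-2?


Compute f'(x) to determine behavior:
f'(x) = -2x + 2
f'(-2) = -2 * (-2) + 2
= 4 + 2
= 6
Since f'(-2) > 0, the function is increasing (1)

1


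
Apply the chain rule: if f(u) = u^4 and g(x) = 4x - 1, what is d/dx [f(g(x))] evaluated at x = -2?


Using the chain rule: (f(g(x)))' = f'(g(x)) * g'(x)
First, find g(-2):
g(-2) = 4 * (-2) - 1 = -9
Next, f'(u) = 4u^3
And g'(x) = 4
So f'(g(-2)) * g'(-2)
= 4 * (-9)^3 * 4
= 4 * (-729) * 4
= -11664

-11664


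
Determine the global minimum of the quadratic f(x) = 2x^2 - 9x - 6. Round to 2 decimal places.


For a quadratic f(x) = ax^2 + bx + c with a > 0, the minimum is at the vertex.
Vertex x-coordinate: x = -b/(2a)
x = -(-9) / (2 * 2)
x = 9/4
Substitute back to find the minimum value:
f(9/4) = 2 * (9/4)^2 - 9 * (9/4) - 6
= 81/8 - 81/4 - 6
= -129/8 ≈ -16.13

-16.13


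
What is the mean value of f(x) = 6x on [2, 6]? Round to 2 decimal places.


Average value = 1/(b-a) * integral from a to b of f(x) dx
First compute the integral of 6x:
F(x) = 3x^2
F(6) = 3 * 36 + 0 * 6 = 108
F(2) = 3 * 4 + 0 * 2 = 12
Integral = 108 - 12 = 96
Average = 96 / (6 - 2) = 96 / 4
= 24 = 24.00

24.00


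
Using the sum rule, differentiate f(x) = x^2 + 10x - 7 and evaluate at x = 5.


Differentiate term by term using power and sum rules:
f(x) = x^2 + 10x - 7
f'(x) = 2x + 10
Substitute x = 5:
f'(5) = 2 * 5 + 10
= 10 + 10
= 20

20


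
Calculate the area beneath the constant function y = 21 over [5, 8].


The area under a constant function y = 21 is a rectangle.
Width = 8 - 5 = 3
Height = 21
Area = width * height
= 3 * 21
= 63

63


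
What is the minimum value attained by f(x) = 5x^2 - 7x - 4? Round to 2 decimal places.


For a quadratic f(x) = ax^2 + bx + c with a > 0, the minimum is at the vertex.
Vertex x-coordinate: x = -b/(2a)
x = -(-7) / (2 * 5)
x = 7/10
Substitute back to find the minimum value:
f(7/10) = 5 * (7/10)^2 - 7 * (7/10) - 4
= 49/20 - 49/10 - 4
= -129/20 = -6.45

-6.45


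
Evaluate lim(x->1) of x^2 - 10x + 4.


Since polynomials are continuous, we use direct substitution.
lim(x->1) of x^2 - 10x + 4
= 1 * 1^2 - 10 * 1 + 4
= 1 - 10 + 4
= -5

-5


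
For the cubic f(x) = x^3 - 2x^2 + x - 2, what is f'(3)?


Differentiate f(x) = x^3 - 2x^2 + x - 2 term by term:
f'(x) = 3x^2 - 4x + 1
Substitute x = 3:
f'(3) = 3 * 3^2 - 4 * 3 + 1
= 27 - 12 + 1
= 16

16


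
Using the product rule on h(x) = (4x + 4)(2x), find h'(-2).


Let u(x) = 4x + 4 and v(x) = 2x
u'(x) = 4
v'(x) = 2
Product rule: h'(x) = u'(x)*v(x) + u(x)*v'(x)
= 4 * (2x) + (4x + 4) * 2
At x = -2:
u(-2) = 4 * (-2) + 4 = -4
v(-2) = 2 * (-2) + 0 = -4
h'(-2) = 4 * (-4) + (-4) * 2
= -16 - 8
= -24

-24


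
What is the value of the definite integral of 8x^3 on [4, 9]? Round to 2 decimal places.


Find the antiderivative of 8x^3:
F(x) = 8/4 * x^4
Apply the Fundamental Theorem of Calculus:
F(9) - F(4)
= 8/4 * 9^4 - 8/4 * 4^4
= 8/4 * (6561 - 256)
= 8/4 * 6305
= 12610 = 12610.00

12610.00


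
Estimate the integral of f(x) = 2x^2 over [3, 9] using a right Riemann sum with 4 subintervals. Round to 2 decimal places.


Right Riemann sum uses right endpoints of each subinterval.
Interval: [3, 9], n = 4
dx = (9 - 3) / 4 = 3/2
Right endpoints: [9/2, 6, 15/2, 9]
f values: [81/2, 72, 225/2, 162]
Sum = dx * (sum of f values)
= 3/2 * 387
= 1161/2 = 580.50

580.50


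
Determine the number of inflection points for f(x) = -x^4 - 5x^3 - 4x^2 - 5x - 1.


Inflection points occur where f''(x) = 0 and concavity changes.
f(x) = -x^4 - 5x^3 - 4x^2 - 5x - 1
f'(x) = -4x^3 - 15x^2 - 8x - 5
f''(x) = -12x^2 - 30x - 8
This is a quadratic in x. Use the discriminant to count real roots.
Discriminant = (-30)^2 - 4 * (-12) * (-8)
= 900 - 384
= 516
Since discriminant > 0, f''(x) = 0 has 2 distinct real solutions.
A quadratic with two distinct real roots changes sign at each root, so concavity changes at both.
Number of inflection points: 2

2


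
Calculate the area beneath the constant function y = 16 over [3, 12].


The area under a constant function y = 16 is a rectangle.
Width = 12 - 3 = 9
Height = 16
Area = width * height
= 9 * 16
= 144

144


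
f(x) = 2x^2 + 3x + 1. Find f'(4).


Differentiate term by term using power and sum rules:
f(x) = 2x^2 + 3x + 1
f'(x) = 4x + 3
Substitute x = 4:
f'(4) = 4 * 4 + 3
= 16 + 3
= 19

19


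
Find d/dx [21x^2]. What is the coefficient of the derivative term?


We apply the power rule: d/dx [ax^n] = a*n * x^(n-1)
d/dx [21x^2]
= 21 * 2 * x^(2-1)
= 42x
The coefficient is 42

42


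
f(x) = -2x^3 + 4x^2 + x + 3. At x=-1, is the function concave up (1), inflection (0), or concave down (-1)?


Concavity is determined by the sign of f''(x).
f(x) = -2x^3 + 4x^2 + x + 3
f'(x) = -6x^2 + 8x + 1
f''(x) = -12x + 8
f''(-1) = -12 * (-1) + 8
= 12 + 8
= 20
Since f''(-1) > 0, the function is concave up (1)

1


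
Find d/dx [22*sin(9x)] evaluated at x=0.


Apply the chain rule to differentiate 22*sin(9x):
d/dx [22*sin(9x)]
= 22 * cos(9x) * d/dx(9x)
= 22 * 9 * cos(9x)
= 198 * cos(9x)
Evaluate at x = 0:
= 198 * cos(0)
= 198 * 1
= 198

198


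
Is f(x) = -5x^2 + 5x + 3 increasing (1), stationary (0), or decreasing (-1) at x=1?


Compute f'(x) to determine behavior:
f'(x) = -10x + 5
f'(1) = -10 * 1 + 5
= -10 + 5
= -5
Since f'(1) < 0, the function is decreasing (-1)

-1


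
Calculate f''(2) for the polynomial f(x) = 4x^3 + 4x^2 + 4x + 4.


First derivative:
f'(x) = 12x^2 + 8x + 4
Second derivative:
f''(x) = 24x + 8
Substitute x = 2:
f''(2) = 24 * 2 + 8
= 48 + 8
= 56

56


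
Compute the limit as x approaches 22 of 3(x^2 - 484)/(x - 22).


Direct substitution gives 0/0, so we factor the numerator.
Factor: 3(x^2 - 484) = 3 * (x - 22)(x + 22)
Cancel the common factor (x - 22):
3(x^2 - 484)/(x - 22) = 3 * (x + 22)
Now substitute x = 22:
= 3 * (22 + 22) = 132

132


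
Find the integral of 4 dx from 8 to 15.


The integral of a constant k over [a, b] equals k * (b - a).
integral from 8 to 15 of 4 dx
= 4 * (15 - 8)
= 4 * 7
= 28

28


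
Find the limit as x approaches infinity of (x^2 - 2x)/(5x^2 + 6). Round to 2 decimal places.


For limits at infinity with equal-degree polynomials,
we compare leading coefficients.
Numerator leading term: x^2
Denominator leading term: 5x^2
Divide both by x^2:
lim = (1 - 2/x) / (5 + 6/x^2)
As x -> infinity, the 1/x and 1/x^2 terms vanish:
= 1/5 = 0.20

0.20


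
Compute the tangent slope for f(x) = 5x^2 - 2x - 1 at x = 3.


The slope of the tangent line equals f'(x) at the point.
f(x) = 5x^2 - 2x - 1
f'(x) = 10x - 2
At x = 3:
f'(3) = 10 * 3 - 2
= 30 - 2
= 28

28


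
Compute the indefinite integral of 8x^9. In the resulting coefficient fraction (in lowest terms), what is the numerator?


Apply the power rule for integration:
integral of ax^n dx = a/(n+1) * x^(n+1) + C
integral of 8x^9 dx
= 8/10 * x^10 + C
= 4/5 * x^10 + C
The coefficient in lowest terms is 4/5, and its numerator is 4

4


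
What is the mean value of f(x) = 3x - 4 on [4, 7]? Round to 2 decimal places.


Average value = 1/(b-a) * integral from a to b of f(x) dx
First compute the integral of 3x - 4:
F(x) = (3/2)x^2 - 4x
F(7) = 3/2 * 49 - 4 * 7 = 91/2
F(4) = 3/2 * 16 - 4 * 4 = 8
Integral = 91/2 - 8 = 75/2
Average = (75/2) / (7 - 4) = (75/2) / 3
= 25/2 = 12.50

12.50


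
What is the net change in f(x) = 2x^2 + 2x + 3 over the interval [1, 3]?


Net change = f(b) - f(a)
f(x) = 2x^2 + 2x + 3
Compute f(3):
f(3) = 2 * 3^2 + 2 * 3 + 3
= 18 + 6 + 3
= 27
Compute f(1):
f(1) = 2 * 1^2 + 2 * 1 + 3
= 2 + 2 + 3
= 7
Net change = 27 - 7 = 20

20


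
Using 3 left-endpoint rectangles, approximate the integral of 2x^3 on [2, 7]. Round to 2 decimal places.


Left Riemann sum uses left endpoints of each subinterval.
Interval: [2, 7], n = 3
dx = (7 - 2) / 3 = 5/3
Left endpoints: [2, 11/3, 16/3]
f values: [16, 2662/27, 8192/27]
Sum = dx * (sum of f values)
= 5/3 * 418
= 2090/3 ≈ 696.67

696.67


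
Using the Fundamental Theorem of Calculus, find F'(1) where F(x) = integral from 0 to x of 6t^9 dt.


By the Fundamental Theorem of Calculus (Part 1):
If F(x) = integral from 0 to x of f(t) dt, then F'(x) = f(x)
Here f(t) = 6t^9
So F'(x) = 6x^9
Evaluate at x = 1:
F'(1) = 6 * 1^9
= 6 * 1
= 6

6


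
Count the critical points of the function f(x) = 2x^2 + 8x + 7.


Find where f'(x) = 0:
f'(x) = 4x + 8
Set f'(x) = 0:
4x + 8 = 0
x = -8 / 4 = -2
This is a linear equation in x, so there is exactly one solution.
Number of critical points: 1

1


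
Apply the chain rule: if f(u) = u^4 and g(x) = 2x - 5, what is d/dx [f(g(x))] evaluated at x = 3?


Using the chain rule: (f(g(x)))' = f'(g(x)) * g'(x)
First, find g(3):
g(3) = 2 * 3 - 5 = 1
Next, f'(u) = 4u^3
And g'(x) = 2
So f'(g(3)) * g'(3)
= 4 * 1^3 * 2
= 4 * 1 * 2
= 8

8


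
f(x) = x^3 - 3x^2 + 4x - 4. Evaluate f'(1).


Differentiate f(x) = x^3 - 3x^2 + 4x - 4 term by term:
f'(x) = 3x^2 - 6x + 4
Substitute x = 1:
f'(1) = 3 * 1^2 - 6 * 1 + 4
= 3 - 6 + 4
= 1

1


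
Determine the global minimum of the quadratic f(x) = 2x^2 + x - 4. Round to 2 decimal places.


For a quadratic f(x) = ax^2 + bx + c with a > 0, the minimum is at the vertex.
Vertex x-coordinate: x = -b/(2a)
x = -(1) / (2 * 2)
x = -1/4
Substitute back to find the minimum value:
f(-1/4) = 2 * (-1/4)^2 + 1 * (-1/4) - 4
= 1/8 - 1/4 - 4
= -33/8 ≈ -4.13

-4.13


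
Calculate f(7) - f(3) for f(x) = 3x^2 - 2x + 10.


Net change = f(b) - f(a)
f(x) = 3x^2 - 2x + 10
Compute f(7):
f(7) = 3 * 7^2 - 2 * 7 + 10
= 147 - 14 + 10
= 143
Compute f(3):
f(3) = 3 * 3^2 - 2 * 3 + 10
= 27 - 6 + 10
= 31
Net change = 143 - 31 = 112

112


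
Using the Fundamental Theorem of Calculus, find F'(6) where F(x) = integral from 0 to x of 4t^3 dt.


By the Fundamental Theorem of Calculus (Part 1):
If F(x) = integral from 0 to x of f(t) dt, then F'(x) = f(x)
Here f(t) = 4t^3
So F'(x) = 4x^3
Evaluate at x = 6:
F'(6) = 4 * 6^3
= 4 * 216
= 864

864


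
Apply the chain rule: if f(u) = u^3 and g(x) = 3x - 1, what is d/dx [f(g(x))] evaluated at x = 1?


Using the chain rule: (f(g(x)))' = f'(g(x)) * g'(x)
First, find g(1):
g(1) = 3 * 1 - 1 = 2
Next, f'(u) = 3u^2
And g'(x) = 3
So f'(g(1)) * g'(1)
= 3 * 2^2 * 3
= 3 * 4 * 3
= 36

36


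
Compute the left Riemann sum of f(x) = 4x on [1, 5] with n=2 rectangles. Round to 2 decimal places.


Left Riemann sum uses left endpoints of each subinterval.
Interval: [1, 5], n = 2
dx = (5 - 1) / 2 = 2
Left endpoints: [1, 3]
f values: [4, 12]
Sum = dx * (sum of f values)
= 2 * 16
= 32 = 32.00

32.00


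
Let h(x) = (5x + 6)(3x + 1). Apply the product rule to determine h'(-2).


Let u(x) = 5x + 6 and v(x) = 3x + 1
u'(x) = 5
v'(x) = 3
Product rule: h'(x) = u'(x)*v(x) + u(x)*v'(x)
= 5 * (3x + 1) + (5x + 6) * 3
At x = -2:
u(-2) = 5 * (-2) + 6 = -4
v(-2) = 3 * (-2) + 1 = -5
h'(-2) = 5 * (-5) + (-4) * 3
= -25 - 12
= -37

-37


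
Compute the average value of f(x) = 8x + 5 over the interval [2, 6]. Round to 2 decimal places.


Average value = 1/(b-a) * integral from a to b of f(x) dx
First compute the integral of 8x + 5:
F(x) = 4x^2 + 5x
F(6) = 4 * 36 + 5 * 6 = 174
F(2) = 4 * 4 + 5 * 2 = 26
Integral = 174 - 26 = 148
Average = 148 / (6 - 2) = 148 / 4
= 37 = 37.00

37.00


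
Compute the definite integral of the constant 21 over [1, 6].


The integral of a constant k over [a, b] equals k * (b - a).
integral from 1 to 6 of 21 dx
= 21 * (6 - 1)
= 21 * 5
= 105

105


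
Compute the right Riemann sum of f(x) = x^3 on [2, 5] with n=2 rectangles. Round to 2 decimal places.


Right Riemann sum uses right endpoints of each subinterval.
Interval: [2, 5], n = 2
dx = (5 - 2) / 2 = 3/2
Right endpoints: [7/2, 5]
f values: [343/8, 125]
Sum = dx * (sum of f values)
= 3/2 * 1343/8
= 4029/16 ≈ 251.81

251.81


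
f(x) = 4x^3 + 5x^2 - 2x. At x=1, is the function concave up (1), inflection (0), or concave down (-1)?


Concavity is determined by the sign of f''(x).
f(x) = 4x^3 + 5x^2 - 2x
f'(x) = 12x^2 + 10x - 2
f''(x) = 24x + 10
f''(1) = 24 * 1 + 10
= 24 + 10
= 34
Since f''(1) > 0, the function is concave up (1)

1


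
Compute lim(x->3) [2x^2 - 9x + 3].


Since polynomials are continuous, we use direct substitution.
lim(x->3) of 2x^2 - 9x + 3
= 2 * 3^2 - 9 * 3 + 3
= 18 - 27 + 3
= -6

-6


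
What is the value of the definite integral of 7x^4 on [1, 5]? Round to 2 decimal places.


Find the antiderivative of 7x^4:
F(x) = 7/5 * x^5
Apply the Fundamental Theorem of Calculus:
F(5) - F(1)
= 7/5 * 5^5 - 7/5 * 1^5
= 7/5 * (3125 - 1)
= 7/5 * 3124
= 21868/5 = 4373.60

4373.60


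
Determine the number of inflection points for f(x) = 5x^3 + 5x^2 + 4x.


Inflection points occur where f''(x) = 0 and concavity changes.
f(x) = 5x^3 + 5x^2 + 4x
f'(x) = 15x^2 + 10x + 4
f''(x) = 30x + 10
Set f''(x) = 0:
30x + 10 = 0
x = -10 / 30 = -1/3
Since f''(x) is linear (degree 1), it changes sign at this point.
Therefore there is exactly 1 inflection point.

1


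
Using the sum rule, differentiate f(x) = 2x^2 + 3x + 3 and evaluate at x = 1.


Differentiate term by term using power and sum rules:
f(x) = 2x^2 + 3x + 3
f'(x) = 4x + 3
Substitute x = 1:
f'(1) = 4 * 1 + 3
= 4 + 3
= 7

7


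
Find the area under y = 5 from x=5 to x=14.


The area under a constant function y = 5 is a rectangle.
Width = 14 - 5 = 9
Height = 5
Area = width * height
= 9 * 5
= 45

45


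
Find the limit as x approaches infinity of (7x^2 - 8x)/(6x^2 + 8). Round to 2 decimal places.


For limits at infinity with equal-degree polynomials,
we compare leading coefficients.
Numerator leading term: 7x^2
Denominator leading term: 6x^2
Divide both by x^2:
lim = (7 - 8/x) / (6 + 8/x^2)
As x -> infinity, the 1/x and 1/x^2 terms vanish:
= 7/6 ≈ 1.17

1.17


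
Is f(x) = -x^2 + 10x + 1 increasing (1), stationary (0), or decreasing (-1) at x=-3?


Compute f'(x) to determine behavior:
f'(x) = -2x + 10
f'(-3) = -2 * (-3) + 10
= 6 + 10
= 16
Since f'(-3) > 0, the function is increasing (1)

1


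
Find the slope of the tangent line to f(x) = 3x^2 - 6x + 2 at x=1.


The slope of the tangent line equals f'(x) at the point.
f(x) = 3x^2 - 6x + 2
f'(x) = 6x - 6
At x = 1:
f'(1) = 6 * 1 - 6
= 6 - 6
= 0

0


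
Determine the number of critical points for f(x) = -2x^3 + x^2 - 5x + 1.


Find where f'(x) = 0:
f(x) = -2x^3 + x^2 - 5x + 1
f'(x) = -6x^2 + 2x - 5
This is a quadratic in x. Use the discriminant to count real roots.
Discriminant = (2)^2 - 4 * (-6) * (-5)
= 4 - 120
= -116
Since discriminant < 0, f'(x) = 0 has no real solutions.
Number of critical points: 0

0


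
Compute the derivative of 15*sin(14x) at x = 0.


Apply the chain rule to differentiate 15*sin(14x):
d/dx [15*sin(14x)]
= 15 * cos(14x) * d/dx(14x)
= 15 * 14 * cos(14x)
= 210 * cos(14x)
Evaluate at x = 0:
= 210 * cos(0)
= 210 * 1
= 210

210


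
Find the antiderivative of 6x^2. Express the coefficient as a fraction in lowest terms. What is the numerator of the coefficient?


Apply the power rule for integration:
integral of ax^n dx = a/(n+1) * x^(n+1) + C
integral of 6x^2 dx
= 6/3 * x^3 + C
= 2 * x^3 + C
The coefficient in lowest terms is 2 = 2/1, so its numerator is 2

2


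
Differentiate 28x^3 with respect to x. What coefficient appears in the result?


We apply the power rule: d/dx [ax^n] = a*n * x^(n-1)
d/dx [28x^3]
= 28 * 3 * x^(3-1)
= 84x^2
The coefficient is 84

84


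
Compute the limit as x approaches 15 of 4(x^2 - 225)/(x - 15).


Direct substitution gives 0/0, so we factor the numerator.
Factor: 4(x^2 - 225) = 4 * (x - 15)(x + 15)
Cancel the common factor (x - 15):
4(x^2 - 225)/(x - 15) = 4 * (x + 15)
Now substitute x = 15:
= 4 * (15 + 15) = 120

120


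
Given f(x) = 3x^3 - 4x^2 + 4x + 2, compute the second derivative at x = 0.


First derivative:
f'(x) = 9x^2 - 8x + 4
Second derivative:
f''(x) = 18x - 8
Substitute x = 0:
f''(0) = 18 * 0 - 8
= 0 - 8
= -8

-8


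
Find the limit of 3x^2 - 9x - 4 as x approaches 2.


Since polynomials are continuous, we use direct substitution.
lim(x->2) of 3x^2 - 9x - 4
= 3 * 2^2 - 9 * 2 - 4
= 12 - 18 - 4
= -10

-10


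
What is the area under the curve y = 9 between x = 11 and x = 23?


The area under a constant function y = 9 is a rectangle.
Width = 23 - 11 = 12
Height = 9
Area = width * height
= 12 * 9
= 108

108


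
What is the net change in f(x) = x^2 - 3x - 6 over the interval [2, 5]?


Net change = f(b) - f(a)
f(x) = x^2 - 3x - 6
Compute f(5):
f(5) = 1 * 5^2 - 3 * 5 - 6
= 25 - 15 - 6
= 4
Compute f(2):
f(2) = 1 * 2^2 - 3 * 2 - 6
= 4 - 6 - 6
= -8
Net change = 4 - (-8) = 12

12


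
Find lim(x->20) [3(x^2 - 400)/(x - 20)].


Direct substitution gives 0/0, so we factor the numerator.
Factor: 3(x^2 - 400) = 3 * (x - 20)(x + 20)
Cancel the common factor (x - 20):
3(x^2 - 400)/(x - 20) = 3 * (x + 20)
Now substitute x = 20:
= 3 * (20 + 20) = 120

120


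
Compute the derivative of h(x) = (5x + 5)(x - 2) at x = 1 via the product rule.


Let u(x) = 5x + 5 and v(x) = x - 2
u'(x) = 5
v'(x) = 1
Product rule: h'(x) = u'(x)*v(x) + u(x)*v'(x)
= 5 * (x - 2) + (5x + 5) * 1
At x = 1:
u(1) = 5 * 1 + 5 = 10
v(1) = 1 * 1 - 2 = -1
h'(1) = 5 * (-1) + 10 * 1
= -5 + 10
= 5

5


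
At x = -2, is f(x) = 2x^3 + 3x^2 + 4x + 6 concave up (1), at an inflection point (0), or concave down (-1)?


Concavity is determined by the sign of f''(x).
f(x) = 2x^3 + 3x^2 + 4x + 6
f'(x) = 6x^2 + 6x + 4
f''(x) = 12x + 6
f''(-2) = 12 * (-2) + 6
= -24 + 6
= -18
Since f''(-2) < 0, the function is concave down (-1)

-1


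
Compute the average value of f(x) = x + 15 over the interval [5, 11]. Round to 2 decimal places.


Average value = 1/(b-a) * integral from a to b of f(x) dx
First compute the integral of x + 15:
F(x) = (1/2)x^2 + 15x
F(11) = 1/2 * 121 + 15 * 11 = 451/2
F(5) = 1/2 * 25 + 15 * 5 = 175/2
Integral = 451/2 - 175/2 = 138
Average = 138 / (11 - 5) = 138 / 6
= 23 = 23.00

23.00


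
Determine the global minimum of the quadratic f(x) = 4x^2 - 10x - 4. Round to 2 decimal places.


For a quadratic f(x) = ax^2 + bx + c with a > 0, the minimum is at the vertex.
Vertex x-coordinate: x = -b/(2a)
x = -(-10) / (2 * 4)
x = 10/8 = 5/4
Substitute back to find the minimum value:
f(5/4) = 4 * (5/4)^2 - 10 * (5/4) - 4
= 25/4 - 25/2 - 4
= -41/4 = -10.25

-10.25


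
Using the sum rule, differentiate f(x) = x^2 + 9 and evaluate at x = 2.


Differentiate term by term using power and sum rules:
f(x) = x^2 + 9
f'(x) = 2x
Substitute x = 2:
f'(2) = 2 * 2 + 0
= 4 + 0
= 4

4


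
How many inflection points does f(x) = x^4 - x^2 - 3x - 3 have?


Inflection points occur where f''(x) = 0 and concavity changes.
f(x) = x^4 - x^2 - 3x - 3
f'(x) = 4x^3 - 2x - 3
f''(x) = 12x^2 - 2
This is a quadratic in x. Use the discriminant to count real roots.
Discriminant = (0)^2 - 4 * 12 * (-2)
= 0 - (-96)
= 96
Since discriminant > 0, f''(x) = 0 has 2 distinct real solutions.
A quadratic with two distinct real roots changes sign at each root, so concavity changes at both.
Number of inflection points: 2

2


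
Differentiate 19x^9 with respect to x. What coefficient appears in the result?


We apply the power rule: d/dx [ax^n] = a*n * x^(n-1)
d/dx [19x^9]
= 19 * 9 * x^(9-1)
= 171x^8
The coefficient is 171

171


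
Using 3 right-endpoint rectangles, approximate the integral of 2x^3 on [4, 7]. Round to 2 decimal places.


Right Riemann sum uses right endpoints of each subinterval.
Interval: [4, 7], n = 3
dx = (7 - 4) / 3 = 1
Right endpoints: [5, 6, 7]
f values: [250, 432, 686]
Sum = dx * (sum of f values)
= 1 * 1368
= 1368 = 1368.00

1368.00


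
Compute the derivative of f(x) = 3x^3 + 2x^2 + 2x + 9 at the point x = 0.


Differentiate f(x) = 3x^3 + 2x^2 + 2x + 9 term by term:
f'(x) = 9x^2 + 4x + 2
Substitute x = 0:
f'(0) = 9 * 0^2 + 4 * 0 + 2
= 0 + 0 + 2
= 2

2


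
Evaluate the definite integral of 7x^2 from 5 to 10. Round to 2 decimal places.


Find the antiderivative of 7x^2:
F(x) = 7/3 * x^3
Apply the Fundamental Theorem of Calculus:
F(10) - F(5)
= 7/3 * 10^3 - 7/3 * 5^3
= 7/3 * (1000 - 125)
= 7/3 * 875
= 6125/3 ≈ 2041.67

2041.67


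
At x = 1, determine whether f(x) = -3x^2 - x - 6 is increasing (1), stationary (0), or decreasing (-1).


Compute f'(x) to determine behavior:
f'(x) = -6x - 1
f'(1) = -6 * 1 - 1
= -6 - 1
= -7
Since f'(1) < 0, the function is decreasing (-1)

-1


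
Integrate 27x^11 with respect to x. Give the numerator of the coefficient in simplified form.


Apply the power rule for integration:
integral of ax^n dx = a/(n+1) * x^(n+1) + C
integral of 27x^11 dx
= 27/12 * x^12 + C
= 9/4 * x^12 + C
The coefficient in lowest terms is 9/4, and its numerator is 9

9


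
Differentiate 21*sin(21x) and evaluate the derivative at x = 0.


Apply the chain rule to differentiate 21*sin(21x):
d/dx [21*sin(21x)]
= 21 * cos(21x) * d/dx(21x)
= 21 * 21 * cos(21x)
= 441 * cos(21x)
Evaluate at x = 0:
= 441 * cos(0)
= 441 * 1
= 441

441


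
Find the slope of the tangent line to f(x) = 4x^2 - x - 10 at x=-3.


The slope of the tangent line equals f'(x) at the point.
f(x) = 4x^2 - x - 10
f'(x) = 8x - 1
At x = -3:
f'(-3) = 8 * (-3) - 1
= -24 - 1
= -25

-25


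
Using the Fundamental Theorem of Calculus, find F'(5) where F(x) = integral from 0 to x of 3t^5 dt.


By the Fundamental Theorem of Calculus (Part 1):
If F(x) = integral from 0 to x of f(t) dt, then F'(x) = f(x)
Here f(t) = 3t^5
So F'(x) = 3x^5
Evaluate at x = 5:
F'(5) = 3 * 5^5
= 3 * 3125
= 9375

9375


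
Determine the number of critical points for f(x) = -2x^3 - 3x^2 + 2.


Find where f'(x) = 0:
f(x) = -2x^3 - 3x^2 + 2
f'(x) = -6x^2 - 6x
This is a quadratic in x. Use the discriminant to count real roots.
Discriminant = (-6)^2 - 4 * (-6) * 0
= 36 - 0
= 36
Since discriminant > 0, f'(x) = 0 has 2 real solutions.
Number of critical points: 2

2


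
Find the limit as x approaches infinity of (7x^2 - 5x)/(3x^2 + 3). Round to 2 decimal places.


For limits at infinity with equal-degree polynomials,
we compare leading coefficients.
Numerator leading term: 7x^2
Denominator leading term: 3x^2
Divide both by x^2:
lim = (7 - 5/x) / (3 + 3/x^2)
As x -> infinity, the 1/x and 1/x^2 terms vanish:
= 7/3 ≈ 2.33

2.33


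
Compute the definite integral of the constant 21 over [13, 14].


The integral of a constant k over [a, b] equals k * (b - a).
integral from 13 to 14 of 21 dx
= 21 * (14 - 13)
= 21 * 1
= 21

21


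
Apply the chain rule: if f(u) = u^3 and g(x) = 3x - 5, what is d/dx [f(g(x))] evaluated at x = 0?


Using the chain rule: (f(g(x)))' = f'(g(x)) * g'(x)
First, find g(0):
g(0) = 3 * 0 - 5 = -5
Next, f'(u) = 3u^2
And g'(x) = 3
So f'(g(0)) * g'(0)
= 3 * (-5)^2 * 3
= 3 * 25 * 3
= 225

225


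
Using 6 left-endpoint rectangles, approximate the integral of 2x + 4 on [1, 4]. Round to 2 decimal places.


Left Riemann sum uses left endpoints of each subinterval.
Interval: [1, 4], n = 6
dx = (4 - 1) / 6 = 1/2
Left endpoints: [1, 3/2, 2, 5/2, 3, 7/2]
f values: [6, 7, 8, 9, 10, 11]
Sum = dx * (sum of f values)
= 1/2 * 51
= 51/2 = 25.50

25.50


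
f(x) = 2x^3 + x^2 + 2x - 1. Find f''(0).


First derivative:
f'(x) = 6x^2 + 2x + 2
Second derivative:
f''(x) = 12x + 2
Substitute x = 0:
f''(0) = 12 * 0 + 2
= 0 + 2
= 2

2


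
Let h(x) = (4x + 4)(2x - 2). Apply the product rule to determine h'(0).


Let u(x) = 4x + 4 and v(x) = 2x - 2
u'(x) = 4
v'(x) = 2
Product rule: h'(x) = u'(x)*v(x) + u(x)*v'(x)
= 4 * (2x - 2) + (4x + 4) * 2
At x = 0:
u(0) = 4 * 0 + 4 = 4
v(0) = 2 * 0 - 2 = -2
h'(0) = 4 * (-2) + 4 * 2
= -8 + 8
= 0

0


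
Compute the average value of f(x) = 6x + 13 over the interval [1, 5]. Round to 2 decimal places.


Average value = 1/(b-a) * integral from a to b of f(x) dx
First compute the integral of 6x + 13:
F(x) = 3x^2 + 13x
F(5) = 3 * 25 + 13 * 5 = 140
F(1) = 3 * 1 + 13 * 1 = 16
Integral = 140 - 16 = 124
Average = 124 / (5 - 1) = 124 / 4
= 31 = 31.00

31.00


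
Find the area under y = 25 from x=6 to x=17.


The area under a constant function y = 25 is a rectangle.
Width = 17 - 6 = 11
Height = 25
Area = width * height
= 11 * 25
= 275

275


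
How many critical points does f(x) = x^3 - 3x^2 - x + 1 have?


Find where f'(x) = 0:
f(x) = x^3 - 3x^2 - x + 1
f'(x) = 3x^2 - 6x - 1
This is a quadratic in x. Use the discriminant to count real roots.
Discriminant = (-6)^2 - 4 * 3 * (-1)
= 36 - (-12)
= 48
Since discriminant > 0, f'(x) = 0 has 2 real solutions.
Number of critical points: 2

2


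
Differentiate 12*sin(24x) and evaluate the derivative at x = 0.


Apply the chain rule to differentiate 12*sin(24x):
d/dx [12*sin(24x)]
= 12 * cos(24x) * d/dx(24x)
= 12 * 24 * cos(24x)
= 288 * cos(24x)
Evaluate at x = 0:
= 288 * cos(0)
= 288 * 1
= 288

288


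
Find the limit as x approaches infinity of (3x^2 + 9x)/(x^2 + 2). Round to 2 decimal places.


For limits at infinity with equal-degree polynomials,
we compare leading coefficients.
Numerator leading term: 3x^2
Denominator leading term: x^2
Divide both by x^2:
lim = (3 + 9/x) / (1 + 2/x^2)
As x -> infinity, the 1/x and 1/x^2 terms vanish:
= 3/1 = 3 = 3.00

3.00


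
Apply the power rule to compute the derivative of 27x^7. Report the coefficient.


We apply the power rule: d/dx [ax^n] = a*n * x^(n-1)
d/dx [27x^7]
= 27 * 7 * x^(7-1)
= 189x^6
The coefficient is 189

189


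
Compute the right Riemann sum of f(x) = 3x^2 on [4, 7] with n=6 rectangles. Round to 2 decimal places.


Right Riemann sum uses right endpoints of each subinterval.
Interval: [4, 7], n = 6
dx = (7 - 4) / 6 = 1/2
Right endpoints: [9/2, 5, 11/2, 6, 13/2, 7]
f values: [243/4, 75, 363/4, 108, 507/4, 147]
Sum = dx * (sum of f values)
= 1/2 * 2433/4
= 2433/8 ≈ 304.13

304.13


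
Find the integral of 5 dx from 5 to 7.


The integral of a constant k over [a, b] equals k * (b - a).
integral from 5 to 7 of 5 dx
= 5 * (7 - 5)
= 5 * 2
= 10

10


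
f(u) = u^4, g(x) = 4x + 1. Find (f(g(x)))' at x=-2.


Using the chain rule: (f(g(x)))' = f'(g(x)) * g'(x)
First, find g(-2):
g(-2) = 4 * (-2) + 1 = -7
Next, f'(u) = 4u^3
And g'(x) = 4
So f'(g(-2)) * g'(-2)
= 4 * (-7)^3 * 4
= 4 * (-343) * 4
= -5488

-5488


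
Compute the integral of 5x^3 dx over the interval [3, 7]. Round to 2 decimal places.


Find the antiderivative of 5x^3:
F(x) = 5/4 * x^4
Apply the Fundamental Theorem of Calculus:
F(7) - F(3)
= 5/4 * 7^4 - 5/4 * 3^4
= 5/4 * (2401 - 81)
= 5/4 * 2320
= 2900 = 2900.00

2900.00


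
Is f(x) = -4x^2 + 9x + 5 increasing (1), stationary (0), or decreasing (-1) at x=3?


Compute f'(x) to determine behavior:
f'(x) = -8x + 9
f'(3) = -8 * 3 + 9
= -24 + 9
= -15
Since f'(3) < 0, the function is decreasing (-1)

-1


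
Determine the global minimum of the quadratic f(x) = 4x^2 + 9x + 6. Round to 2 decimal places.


For a quadratic f(x) = ax^2 + bx + c with a > 0, the minimum is at the vertex.
Vertex x-coordinate: x = -b/(2a)
x = -(9) / (2 * 4)
x = -9/8
Substitute back to find the minimum value:
f(-9/8) = 4 * (-9/8)^2 + 9 * (-9/8) + 6
= 81/16 - 81/8 + 6
= 15/16 ≈ 0.94

0.94


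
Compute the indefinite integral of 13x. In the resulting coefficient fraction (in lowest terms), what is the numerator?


Apply the power rule for integration:
integral of ax^n dx = a/(n+1) * x^(n+1) + C
integral of 13x dx
= 13/2 * x^2 + C
The coefficient in lowest terms is 13/2, and its numerator is 13

13
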